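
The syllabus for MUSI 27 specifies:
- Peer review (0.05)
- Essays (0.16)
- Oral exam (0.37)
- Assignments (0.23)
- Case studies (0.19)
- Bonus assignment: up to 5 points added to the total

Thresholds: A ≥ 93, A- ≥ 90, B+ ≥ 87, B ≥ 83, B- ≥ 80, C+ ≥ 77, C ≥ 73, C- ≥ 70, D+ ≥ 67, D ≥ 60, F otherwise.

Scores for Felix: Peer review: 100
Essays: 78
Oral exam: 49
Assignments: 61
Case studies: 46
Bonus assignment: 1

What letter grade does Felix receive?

F

Weighted total:
  Peer review 100 × 0.05 = 5
  Essays 78 × 0.16 = 12.48
  Oral exam 49 × 0.37 = 18.13
  Assignments 61 × 0.23 = 14.03
  Case studies 46 × 0.19 = 8.74
Sum = 58.38
Bonus assignment: 58.38 + 1 = 59.38
59.38 < 60 → F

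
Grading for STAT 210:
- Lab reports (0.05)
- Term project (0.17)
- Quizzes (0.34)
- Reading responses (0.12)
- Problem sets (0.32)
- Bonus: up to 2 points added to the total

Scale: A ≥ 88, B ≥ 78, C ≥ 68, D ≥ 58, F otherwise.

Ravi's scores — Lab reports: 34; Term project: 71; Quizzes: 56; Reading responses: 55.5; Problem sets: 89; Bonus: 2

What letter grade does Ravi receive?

C

Weighted total:
  Lab reports 34 × 0.05 = 1.7
  Term project 71 × 0.17 = 12.07
  Quizzes 56 × 0.34 = 19.04
  Reading responses 55.5 × 0.12 = 6.66
  Problem sets 89 × 0.32 = 28.48
Sum = 67.95
Bonus: 67.95 + 2 = 69.95
69.95 is ≥ 68 and < 78 → C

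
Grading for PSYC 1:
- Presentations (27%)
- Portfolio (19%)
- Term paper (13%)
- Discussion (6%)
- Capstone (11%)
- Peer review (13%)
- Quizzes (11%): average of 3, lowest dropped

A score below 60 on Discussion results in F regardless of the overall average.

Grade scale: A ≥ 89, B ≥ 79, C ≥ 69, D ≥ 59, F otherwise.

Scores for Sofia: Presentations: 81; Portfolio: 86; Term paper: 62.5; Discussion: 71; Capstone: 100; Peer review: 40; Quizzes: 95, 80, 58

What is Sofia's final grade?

Quizzes: drop 58 → average of remaining 2 = 175/2 = 87.5
Discussion score 71 ≥ 60: minimum met.
Weighted total:
  Presentations 81 × 0.27 = 21.87
  Portfolio 86 × 0.19 = 16.34
  Term paper 62.5 × 0.13 = 8.125
  Discussion 71 × 0.06 = 4.26
  Capstone 100 × 0.11 = 11
  Peer review 40 × 0.13 = 5.2
  Quizzes 87.5 × 0.11 = 9.625
Sum = 76.42
76.42 is ≥ 69 and < 79 → C

C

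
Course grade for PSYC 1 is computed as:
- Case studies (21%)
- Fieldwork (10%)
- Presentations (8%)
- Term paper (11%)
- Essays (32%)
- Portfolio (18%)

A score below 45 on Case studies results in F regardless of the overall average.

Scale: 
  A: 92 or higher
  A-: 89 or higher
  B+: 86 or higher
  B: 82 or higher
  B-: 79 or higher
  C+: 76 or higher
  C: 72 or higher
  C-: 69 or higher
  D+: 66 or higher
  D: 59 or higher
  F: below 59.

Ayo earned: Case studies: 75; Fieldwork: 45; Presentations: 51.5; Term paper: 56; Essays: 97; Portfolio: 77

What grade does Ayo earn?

C

Case studies score 75 ≥ 45: minimum met.
Weighted total:
  Case studies 75 × 0.21 = 15.75
  Fieldwork 45 × 0.1 = 4.5
  Presentations 51.5 × 0.08 = 4.12
  Term paper 56 × 0.11 = 6.16
  Essays 97 × 0.32 = 31.04
  Portfolio 77 × 0.18 = 13.86
Sum = 75.43
75.43 is ≥ 72 and < 76 → C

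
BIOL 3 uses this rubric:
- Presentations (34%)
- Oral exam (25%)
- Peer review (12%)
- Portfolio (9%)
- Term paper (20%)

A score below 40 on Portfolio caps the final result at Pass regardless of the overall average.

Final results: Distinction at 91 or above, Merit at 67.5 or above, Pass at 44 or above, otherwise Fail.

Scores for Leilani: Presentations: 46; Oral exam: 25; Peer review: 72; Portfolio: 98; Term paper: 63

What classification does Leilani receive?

Pass

Portfolio score 98 ≥ 40: minimum met.
Weighted total:
  Presentations 46 × 0.34 = 15.64
  Oral exam 25 × 0.25 = 6.25
  Peer review 72 × 0.12 = 8.64
  Portfolio 98 × 0.09 = 8.82
  Term paper 63 × 0.2 = 12.6
Sum = 51.95
51.95 is ≥ 44 and < 67.5 → Pass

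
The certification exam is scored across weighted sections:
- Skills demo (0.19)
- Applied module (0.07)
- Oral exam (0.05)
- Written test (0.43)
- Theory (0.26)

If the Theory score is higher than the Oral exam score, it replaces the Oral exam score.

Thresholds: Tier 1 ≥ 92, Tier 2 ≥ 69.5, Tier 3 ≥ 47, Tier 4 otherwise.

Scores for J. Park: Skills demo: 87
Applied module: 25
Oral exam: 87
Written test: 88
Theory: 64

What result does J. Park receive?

Theory (64) ≤ Oral exam (87), so Oral exam stays at 87.
Weighted total:
  Skills demo 87 × 0.19 = 16.53
  Applied module 25 × 0.07 = 1.75
  Oral exam 87 × 0.05 = 4.35
  Written test 88 × 0.43 = 37.84
  Theory 64 × 0.26 = 16.64
Sum = 77.11
77.11 is ≥ 69.5 and < 92 → Tier 2

Tier 2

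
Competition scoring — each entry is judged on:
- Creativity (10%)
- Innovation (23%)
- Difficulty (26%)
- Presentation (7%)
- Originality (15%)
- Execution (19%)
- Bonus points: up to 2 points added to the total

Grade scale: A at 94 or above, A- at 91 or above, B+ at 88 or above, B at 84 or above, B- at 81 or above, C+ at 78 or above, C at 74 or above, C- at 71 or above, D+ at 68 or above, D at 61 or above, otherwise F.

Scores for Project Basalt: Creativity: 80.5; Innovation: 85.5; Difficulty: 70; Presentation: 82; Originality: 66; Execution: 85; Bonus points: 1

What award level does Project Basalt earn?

C+

Weighted total:
  Creativity 80.5 × 0.1 = 8.05
  Innovation 85.5 × 0.23 = 19.665
  Difficulty 70 × 0.26 = 18.2
  Presentation 82 × 0.07 = 5.74
  Originality 66 × 0.15 = 9.9
  Execution 85 × 0.19 = 16.15
Sum = 77.705
Bonus points: 77.705 + 1 = 78.705
78.705 is ≥ 78 and < 81 → C+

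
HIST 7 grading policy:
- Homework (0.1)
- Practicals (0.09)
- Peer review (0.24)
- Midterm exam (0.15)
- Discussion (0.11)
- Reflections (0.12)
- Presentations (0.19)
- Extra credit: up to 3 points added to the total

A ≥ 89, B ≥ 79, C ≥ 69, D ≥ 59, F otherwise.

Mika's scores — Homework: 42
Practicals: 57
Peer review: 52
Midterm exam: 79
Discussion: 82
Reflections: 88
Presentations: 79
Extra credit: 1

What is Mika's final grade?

C

Weighted total:
  Homework 42 × 0.1 = 4.2
  Practicals 57 × 0.09 = 5.13
  Peer review 52 × 0.24 = 12.48
  Midterm exam 79 × 0.15 = 11.85
  Discussion 82 × 0.11 = 9.02
  Reflections 88 × 0.12 = 10.56
  Presentations 79 × 0.19 = 15.01
Sum = 68.25
Extra credit: 68.25 + 1 = 69.25
69.25 is ≥ 69 and < 79 → C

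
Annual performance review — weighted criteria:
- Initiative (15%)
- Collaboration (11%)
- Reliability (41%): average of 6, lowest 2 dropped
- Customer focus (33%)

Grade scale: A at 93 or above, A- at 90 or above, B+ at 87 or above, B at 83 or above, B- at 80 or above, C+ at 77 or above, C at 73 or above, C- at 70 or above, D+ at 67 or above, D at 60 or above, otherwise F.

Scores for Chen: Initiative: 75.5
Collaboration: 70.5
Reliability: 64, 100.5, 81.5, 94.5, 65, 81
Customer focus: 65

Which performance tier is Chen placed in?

Reliability: drop 64, 65 → average of remaining 4 = 357.5/4 = 89.375
Weighted total:
  Initiative 75.5 × 0.15 = 11.325
  Collaboration 70.5 × 0.11 = 7.755
  Reliability 89.375 × 0.41 = 36.64375
  Customer focus 65 × 0.33 = 21.45
Sum = 77.17375
77.17375 is ≥ 77 and < 80 → C+

C+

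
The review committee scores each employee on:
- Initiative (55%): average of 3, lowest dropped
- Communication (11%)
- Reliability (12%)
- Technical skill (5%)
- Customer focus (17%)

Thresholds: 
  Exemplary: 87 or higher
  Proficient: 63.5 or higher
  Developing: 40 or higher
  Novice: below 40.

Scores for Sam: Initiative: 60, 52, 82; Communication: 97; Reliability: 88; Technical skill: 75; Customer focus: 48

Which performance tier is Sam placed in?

Proficient

Initiative: drop 52 → average of remaining 2 = 142/2 = 71
Weighted total:
  Initiative 71 × 0.55 = 39.05
  Communication 97 × 0.11 = 10.67
  Reliability 88 × 0.12 = 10.56
  Technical skill 75 × 0.05 = 3.75
  Customer focus 48 × 0.17 = 8.16
Sum = 72.19
72.19 is ≥ 63.5 and < 87 → Proficient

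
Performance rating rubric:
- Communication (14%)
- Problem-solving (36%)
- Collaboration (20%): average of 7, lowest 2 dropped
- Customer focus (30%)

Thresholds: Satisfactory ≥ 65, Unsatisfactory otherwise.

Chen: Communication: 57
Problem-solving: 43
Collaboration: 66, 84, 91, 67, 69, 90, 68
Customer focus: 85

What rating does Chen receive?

Satisfactory

Collaboration: drop 66, 67 → average of remaining 5 = 402/5 = 80.4
Weighted total:
  Communication 57 × 0.14 = 7.98
  Problem-solving 43 × 0.36 = 15.48
  Collaboration 80.4 × 0.2 = 16.08
  Customer focus 85 × 0.3 = 25.5
Sum = 65.04
65.04 ≥ 65 → Satisfactory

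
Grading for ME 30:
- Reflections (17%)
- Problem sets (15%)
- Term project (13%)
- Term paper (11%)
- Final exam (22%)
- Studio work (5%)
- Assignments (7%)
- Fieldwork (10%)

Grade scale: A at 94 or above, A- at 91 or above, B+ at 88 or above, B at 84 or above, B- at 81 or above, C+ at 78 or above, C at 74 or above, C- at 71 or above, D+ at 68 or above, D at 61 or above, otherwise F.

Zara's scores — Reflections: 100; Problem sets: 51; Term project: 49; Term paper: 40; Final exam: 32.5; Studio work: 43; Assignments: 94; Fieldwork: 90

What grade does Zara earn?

F

Weighted total:
  Reflections 100 × 0.17 = 17
  Problem sets 51 × 0.15 = 7.65
  Term project 49 × 0.13 = 6.37
  Term paper 40 × 0.11 = 4.4
  Final exam 32.5 × 0.22 = 7.15
  Studio work 43 × 0.05 = 2.15
  Assignments 94 × 0.07 = 6.58
  Fieldwork 90 × 0.1 = 9
Sum = 60.3
60.3 < 61 → F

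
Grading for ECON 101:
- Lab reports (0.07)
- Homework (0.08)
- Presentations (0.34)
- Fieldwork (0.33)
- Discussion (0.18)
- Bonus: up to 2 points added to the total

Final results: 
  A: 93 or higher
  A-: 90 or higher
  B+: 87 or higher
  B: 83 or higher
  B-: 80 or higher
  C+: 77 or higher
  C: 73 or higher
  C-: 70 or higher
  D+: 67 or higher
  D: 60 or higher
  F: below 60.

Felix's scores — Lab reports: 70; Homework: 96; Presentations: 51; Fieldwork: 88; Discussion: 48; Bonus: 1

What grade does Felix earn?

Weighted total:
  Lab reports 70 × 0.07 = 4.9
  Homework 96 × 0.08 = 7.68
  Presentations 51 × 0.34 = 17.34
  Fieldwork 88 × 0.33 = 29.04
  Discussion 48 × 0.18 = 8.64
Sum = 67.6
Bonus: 67.6 + 1 = 68.6
68.6 is ≥ 67 and < 70 → D+

D+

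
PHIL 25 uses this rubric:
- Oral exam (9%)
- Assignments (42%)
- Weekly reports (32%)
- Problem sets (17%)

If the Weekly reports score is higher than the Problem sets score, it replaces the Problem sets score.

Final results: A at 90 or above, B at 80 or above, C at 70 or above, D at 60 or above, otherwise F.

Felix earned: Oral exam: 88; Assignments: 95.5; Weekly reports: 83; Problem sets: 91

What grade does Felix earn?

A

Weekly reports (83) ≤ Problem sets (91), so Problem sets stays at 91.
Weighted total:
  Oral exam 88 × 0.09 = 7.92
  Assignments 95.5 × 0.42 = 40.11
  Weekly reports 83 × 0.32 = 26.56
  Problem sets 91 × 0.17 = 15.47
Sum = 90.06
90.06 ≥ 90 → A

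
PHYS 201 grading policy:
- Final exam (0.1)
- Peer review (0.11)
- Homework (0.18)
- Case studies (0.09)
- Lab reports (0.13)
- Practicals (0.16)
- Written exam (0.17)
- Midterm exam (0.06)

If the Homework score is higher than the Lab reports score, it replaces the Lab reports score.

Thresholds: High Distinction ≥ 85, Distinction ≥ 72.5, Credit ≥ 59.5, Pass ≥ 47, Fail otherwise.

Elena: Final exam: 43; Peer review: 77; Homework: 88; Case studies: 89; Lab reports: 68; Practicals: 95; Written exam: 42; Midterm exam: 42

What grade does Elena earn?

Homework (88) > Lab reports (68), so Lab reports counts as 88.
Weighted total:
  Final exam 43 × 0.1 = 4.3
  Peer review 77 × 0.11 = 8.47
  Homework 88 × 0.18 = 15.84
  Case studies 89 × 0.09 = 8.01
  Lab reports 88 × 0.13 = 11.44
  Practicals 95 × 0.16 = 15.2
  Written exam 42 × 0.17 = 7.14
  Midterm exam 42 × 0.06 = 2.52
Sum = 72.92
72.92 is ≥ 72.5 and < 85 → Distinction

Distinction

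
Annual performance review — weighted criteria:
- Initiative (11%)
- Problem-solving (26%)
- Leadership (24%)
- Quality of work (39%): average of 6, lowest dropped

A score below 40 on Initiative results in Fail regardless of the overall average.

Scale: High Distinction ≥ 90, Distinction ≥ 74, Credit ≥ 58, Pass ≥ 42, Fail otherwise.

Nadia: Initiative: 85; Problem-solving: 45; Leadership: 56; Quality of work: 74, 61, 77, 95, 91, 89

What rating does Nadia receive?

Credit

Quality of work: drop 61 → average of remaining 5 = 426/5 = 85.2
Initiative score 85 ≥ 40: minimum met.
Weighted total:
  Initiative 85 × 0.11 = 9.35
  Problem-solving 45 × 0.26 = 11.7
  Leadership 56 × 0.24 = 13.44
  Quality of work 85.2 × 0.39 = 33.228
Sum = 67.718
67.718 is ≥ 58 and < 74 → Credit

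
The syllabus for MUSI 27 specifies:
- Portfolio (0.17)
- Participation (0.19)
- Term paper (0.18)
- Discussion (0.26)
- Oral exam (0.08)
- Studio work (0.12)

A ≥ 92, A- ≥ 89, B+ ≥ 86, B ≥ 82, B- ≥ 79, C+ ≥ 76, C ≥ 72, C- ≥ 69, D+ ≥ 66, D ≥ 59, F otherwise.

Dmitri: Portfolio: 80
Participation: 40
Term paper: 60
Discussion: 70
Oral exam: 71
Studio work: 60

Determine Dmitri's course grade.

D

Weighted total:
  Portfolio 80 × 0.17 = 13.6
  Participation 40 × 0.19 = 7.6
  Term paper 60 × 0.18 = 10.8
  Discussion 70 × 0.26 = 18.2
  Oral exam 71 × 0.08 = 5.68
  Studio work 60 × 0.12 = 7.2
Sum = 63.08
63.08 is ≥ 59 and < 66 → D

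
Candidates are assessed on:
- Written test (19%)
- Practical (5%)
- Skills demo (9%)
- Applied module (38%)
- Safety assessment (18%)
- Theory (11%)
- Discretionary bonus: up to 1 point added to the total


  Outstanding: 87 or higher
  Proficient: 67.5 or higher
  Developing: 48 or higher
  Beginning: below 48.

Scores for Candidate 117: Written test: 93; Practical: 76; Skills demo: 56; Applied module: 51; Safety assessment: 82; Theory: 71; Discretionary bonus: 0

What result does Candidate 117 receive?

Proficient

Weighted total:
  Written test 93 × 0.19 = 17.67
  Practical 76 × 0.05 = 3.8
  Skills demo 56 × 0.09 = 5.04
  Applied module 51 × 0.38 = 19.38
  Safety assessment 82 × 0.18 = 14.76
  Theory 71 × 0.11 = 7.81
Sum = 68.46
Discretionary bonus: 68.46 + 0 = 68.46
68.46 is ≥ 67.5 and < 87 → Proficient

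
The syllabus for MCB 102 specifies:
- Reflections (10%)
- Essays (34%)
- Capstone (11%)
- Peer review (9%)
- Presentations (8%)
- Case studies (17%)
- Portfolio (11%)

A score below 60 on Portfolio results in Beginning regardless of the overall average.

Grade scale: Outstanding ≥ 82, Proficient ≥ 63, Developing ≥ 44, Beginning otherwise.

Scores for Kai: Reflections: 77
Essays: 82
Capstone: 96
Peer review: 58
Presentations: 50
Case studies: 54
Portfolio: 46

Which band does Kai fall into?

Beginning

Portfolio score 46 < 60: minimum not met.
Weighted total:
  Reflections 77 × 0.1 = 7.7
  Essays 82 × 0.34 = 27.88
  Capstone 96 × 0.11 = 10.56
  Peer review 58 × 0.09 = 5.22
  Presentations 50 × 0.08 = 4
  Case studies 54 × 0.17 = 9.18
  Portfolio 46 × 0.11 = 5.06
Sum = 69.6
Because the Portfolio minimum was not met, the result is Beginning.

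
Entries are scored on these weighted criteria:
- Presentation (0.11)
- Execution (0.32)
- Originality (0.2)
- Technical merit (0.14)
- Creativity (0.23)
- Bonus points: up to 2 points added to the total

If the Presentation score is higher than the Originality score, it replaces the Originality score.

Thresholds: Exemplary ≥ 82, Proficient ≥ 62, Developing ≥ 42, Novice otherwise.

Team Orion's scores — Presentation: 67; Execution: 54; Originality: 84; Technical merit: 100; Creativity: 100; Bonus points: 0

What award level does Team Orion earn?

Presentation (67) ≤ Originality (84), so Originality stays at 84.
Weighted total:
  Presentation 67 × 0.11 = 7.37
  Execution 54 × 0.32 = 17.28
  Originality 84 × 0.2 = 16.8
  Technical merit 100 × 0.14 = 14
  Creativity 100 × 0.23 = 23
Sum = 78.45
Bonus points: 78.45 + 0 = 78.45
78.45 is ≥ 62 and < 82 → Proficient

Proficient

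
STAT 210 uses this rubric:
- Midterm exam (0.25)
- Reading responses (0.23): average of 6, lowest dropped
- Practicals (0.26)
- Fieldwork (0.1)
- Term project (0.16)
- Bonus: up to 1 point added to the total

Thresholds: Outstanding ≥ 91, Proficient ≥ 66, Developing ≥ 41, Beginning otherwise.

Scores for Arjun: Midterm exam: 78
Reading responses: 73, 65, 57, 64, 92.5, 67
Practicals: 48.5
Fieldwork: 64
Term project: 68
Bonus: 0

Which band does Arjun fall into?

Reading responses: drop 57 → average of remaining 5 = 361.5/5 = 72.3
Weighted total:
  Midterm exam 78 × 0.25 = 19.5
  Reading responses 72.3 × 0.23 = 16.629
  Practicals 48.5 × 0.26 = 12.61
  Fieldwork 64 × 0.1 = 6.4
  Term project 68 × 0.16 = 10.88
Sum = 66.019
Bonus: 66.019 + 0 = 66.019
66.019 is ≥ 66 and < 91 → Proficient

Proficient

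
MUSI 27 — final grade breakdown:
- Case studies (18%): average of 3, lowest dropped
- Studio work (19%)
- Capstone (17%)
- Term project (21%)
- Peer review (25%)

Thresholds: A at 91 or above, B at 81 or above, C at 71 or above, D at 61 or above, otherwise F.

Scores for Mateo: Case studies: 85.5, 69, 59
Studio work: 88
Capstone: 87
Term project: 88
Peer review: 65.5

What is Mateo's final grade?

C

Case studies: drop 59 → average of remaining 2 = 154.5/2 = 77.25
Weighted total:
  Case studies 77.25 × 0.18 = 13.905
  Studio work 88 × 0.19 = 16.72
  Capstone 87 × 0.17 = 14.79
  Term project 88 × 0.21 = 18.48
  Peer review 65.5 × 0.25 = 16.375
Sum = 80.27
80.27 is ≥ 71 and < 81 → C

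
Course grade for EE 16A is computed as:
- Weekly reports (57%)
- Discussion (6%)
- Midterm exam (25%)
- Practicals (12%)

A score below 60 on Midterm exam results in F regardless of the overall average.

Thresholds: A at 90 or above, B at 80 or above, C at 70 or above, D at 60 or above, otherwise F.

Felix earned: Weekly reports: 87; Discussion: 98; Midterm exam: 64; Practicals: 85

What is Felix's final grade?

B

Midterm exam score 64 ≥ 60: minimum met.
Weighted total:
  Weekly reports 87 × 0.57 = 49.59
  Discussion 98 × 0.06 = 5.88
  Midterm exam 64 × 0.25 = 16
  Practicals 85 × 0.12 = 10.2
Sum = 81.67
81.67 is ≥ 80 and < 90 → B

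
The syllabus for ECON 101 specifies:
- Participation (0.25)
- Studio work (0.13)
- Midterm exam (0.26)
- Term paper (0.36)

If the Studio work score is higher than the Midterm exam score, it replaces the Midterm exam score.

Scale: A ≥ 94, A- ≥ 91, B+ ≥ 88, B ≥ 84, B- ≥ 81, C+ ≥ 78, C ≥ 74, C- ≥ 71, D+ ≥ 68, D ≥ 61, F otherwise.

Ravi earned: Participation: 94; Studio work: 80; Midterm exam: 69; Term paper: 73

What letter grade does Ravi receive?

Studio work (80) > Midterm exam (69), so Midterm exam counts as 80.
Weighted total:
  Participation 94 × 0.25 = 23.5
  Studio work 80 × 0.13 = 10.4
  Midterm exam 80 × 0.26 = 20.8
  Term paper 73 × 0.36 = 26.28
Sum = 80.98
80.98 is ≥ 78 and < 81 → C+

C+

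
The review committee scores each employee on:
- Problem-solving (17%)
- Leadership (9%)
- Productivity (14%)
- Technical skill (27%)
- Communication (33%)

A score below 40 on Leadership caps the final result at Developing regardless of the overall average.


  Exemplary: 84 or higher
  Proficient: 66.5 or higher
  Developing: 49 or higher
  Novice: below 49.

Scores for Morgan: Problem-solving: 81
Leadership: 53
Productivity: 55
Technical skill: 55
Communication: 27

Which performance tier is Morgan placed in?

Leadership score 53 ≥ 40: minimum met.
Weighted total:
  Problem-solving 81 × 0.17 = 13.77
  Leadership 53 × 0.09 = 4.77
  Productivity 55 × 0.14 = 7.7
  Technical skill 55 × 0.27 = 14.85
  Communication 27 × 0.33 = 8.91
Sum = 50
50 is ≥ 49 and < 66.5 → Developing

Developing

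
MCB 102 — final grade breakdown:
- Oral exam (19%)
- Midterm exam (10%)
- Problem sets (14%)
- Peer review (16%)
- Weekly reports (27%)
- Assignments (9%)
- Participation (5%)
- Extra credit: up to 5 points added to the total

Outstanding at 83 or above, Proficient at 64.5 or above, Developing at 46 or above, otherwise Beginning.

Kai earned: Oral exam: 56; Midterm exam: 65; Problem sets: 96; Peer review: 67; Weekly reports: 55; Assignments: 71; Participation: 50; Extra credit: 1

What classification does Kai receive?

Proficient

Weighted total:
  Oral exam 56 × 0.19 = 10.64
  Midterm exam 65 × 0.1 = 6.5
  Problem sets 96 × 0.14 = 13.44
  Peer review 67 × 0.16 = 10.72
  Weekly reports 55 × 0.27 = 14.85
  Assignments 71 × 0.09 = 6.39
  Participation 50 × 0.05 = 2.5
Sum = 65.04
Extra credit: 65.04 + 1 = 66.04
66.04 is ≥ 64.5 and < 83 → Proficient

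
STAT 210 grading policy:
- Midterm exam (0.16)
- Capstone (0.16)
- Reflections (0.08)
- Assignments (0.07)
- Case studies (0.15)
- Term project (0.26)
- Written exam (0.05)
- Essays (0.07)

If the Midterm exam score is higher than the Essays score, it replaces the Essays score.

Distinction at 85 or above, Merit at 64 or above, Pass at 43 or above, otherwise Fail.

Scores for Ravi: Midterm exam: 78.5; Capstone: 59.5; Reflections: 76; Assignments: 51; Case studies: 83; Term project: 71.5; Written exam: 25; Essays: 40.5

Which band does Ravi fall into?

Midterm exam (78.5) > Essays (40.5), so Essays counts as 78.5.
Weighted total:
  Midterm exam 78.5 × 0.16 = 12.56
  Capstone 59.5 × 0.16 = 9.52
  Reflections 76 × 0.08 = 6.08
  Assignments 51 × 0.07 = 3.57
  Case studies 83 × 0.15 = 12.45
  Term project 71.5 × 0.26 = 18.59
  Written exam 25 × 0.05 = 1.25
  Essays 78.5 × 0.07 = 5.495
Sum = 69.515
69.515 is ≥ 64 and < 85 → Merit

Merit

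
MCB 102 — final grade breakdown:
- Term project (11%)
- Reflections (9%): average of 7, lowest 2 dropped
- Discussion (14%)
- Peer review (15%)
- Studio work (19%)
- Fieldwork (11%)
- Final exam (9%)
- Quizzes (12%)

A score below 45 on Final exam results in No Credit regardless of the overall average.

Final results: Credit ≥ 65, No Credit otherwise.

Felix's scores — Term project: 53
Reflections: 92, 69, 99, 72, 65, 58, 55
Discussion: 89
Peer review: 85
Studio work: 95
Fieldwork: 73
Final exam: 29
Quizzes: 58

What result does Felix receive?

Reflections: drop 55, 58 → average of remaining 5 = 397/5 = 79.4
Final exam score 29 < 45: minimum not met.
Weighted total:
  Term project 53 × 0.11 = 5.83
  Reflections 79.4 × 0.09 = 7.146
  Discussion 89 × 0.14 = 12.46
  Peer review 85 × 0.15 = 12.75
  Studio work 95 × 0.19 = 18.05
  Fieldwork 73 × 0.11 = 8.03
  Final exam 29 × 0.09 = 2.61
  Quizzes 58 × 0.12 = 6.96
Sum = 73.836
Because the Final exam minimum was not met, the result is No Credit.

No Credit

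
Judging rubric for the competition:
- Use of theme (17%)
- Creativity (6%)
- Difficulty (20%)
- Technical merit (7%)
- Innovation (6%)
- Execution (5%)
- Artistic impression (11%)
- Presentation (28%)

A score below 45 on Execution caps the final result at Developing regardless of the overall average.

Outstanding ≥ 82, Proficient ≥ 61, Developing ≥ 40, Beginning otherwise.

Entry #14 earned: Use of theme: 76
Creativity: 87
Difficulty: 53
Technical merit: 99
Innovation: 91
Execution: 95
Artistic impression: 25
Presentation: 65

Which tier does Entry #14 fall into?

Proficient

Execution score 95 ≥ 45: minimum met.
Weighted total:
  Use of theme 76 × 0.17 = 12.92
  Creativity 87 × 0.06 = 5.22
  Difficulty 53 × 0.2 = 10.6
  Technical merit 99 × 0.07 = 6.93
  Innovation 91 × 0.06 = 5.46
  Execution 95 × 0.05 = 4.75
  Artistic impression 25 × 0.11 = 2.75
  Presentation 65 × 0.28 = 18.2
Sum = 66.83
66.83 is ≥ 61 and < 82 → Proficient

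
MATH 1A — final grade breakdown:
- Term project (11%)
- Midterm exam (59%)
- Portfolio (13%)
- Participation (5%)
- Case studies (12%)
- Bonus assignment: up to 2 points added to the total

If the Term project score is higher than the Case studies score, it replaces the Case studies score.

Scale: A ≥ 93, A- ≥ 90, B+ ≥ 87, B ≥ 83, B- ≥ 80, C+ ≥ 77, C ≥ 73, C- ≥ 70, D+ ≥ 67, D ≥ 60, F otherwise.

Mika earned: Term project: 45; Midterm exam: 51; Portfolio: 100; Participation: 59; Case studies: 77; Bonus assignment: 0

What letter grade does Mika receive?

D

Term project (45) ≤ Case studies (77), so Case studies stays at 77.
Weighted total:
  Term project 45 × 0.11 = 4.95
  Midterm exam 51 × 0.59 = 30.09
  Portfolio 100 × 0.13 = 13
  Participation 59 × 0.05 = 2.95
  Case studies 77 × 0.12 = 9.24
Sum = 60.23
Bonus assignment: 60.23 + 0 = 60.23
60.23 is ≥ 60 and < 67 → D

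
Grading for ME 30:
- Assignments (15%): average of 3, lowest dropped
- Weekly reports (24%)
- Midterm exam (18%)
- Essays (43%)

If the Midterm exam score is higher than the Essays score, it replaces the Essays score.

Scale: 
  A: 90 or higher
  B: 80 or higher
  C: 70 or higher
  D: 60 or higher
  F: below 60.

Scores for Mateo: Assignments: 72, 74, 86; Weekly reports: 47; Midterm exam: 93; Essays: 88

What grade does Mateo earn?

B

Assignments: drop 72 → average of remaining 2 = 160/2 = 80
Midterm exam (93) > Essays (88), so Essays counts as 93.
Weighted total:
  Assignments 80 × 0.15 = 12
  Weekly reports 47 × 0.24 = 11.28
  Midterm exam 93 × 0.18 = 16.74
  Essays 93 × 0.43 = 39.99
Sum = 80.01
80.01 is ≥ 80 and < 90 → B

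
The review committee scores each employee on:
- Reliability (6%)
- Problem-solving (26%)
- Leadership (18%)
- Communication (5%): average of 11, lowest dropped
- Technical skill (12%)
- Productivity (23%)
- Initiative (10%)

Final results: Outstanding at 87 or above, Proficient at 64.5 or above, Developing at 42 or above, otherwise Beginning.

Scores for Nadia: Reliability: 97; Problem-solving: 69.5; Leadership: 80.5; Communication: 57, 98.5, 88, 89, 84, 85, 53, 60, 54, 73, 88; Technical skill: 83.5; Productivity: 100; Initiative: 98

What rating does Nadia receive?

Communication: drop 53 → average of remaining 10 = 776.5/10 = 77.65
Weighted total:
  Reliability 97 × 0.06 = 5.82
  Problem-solving 69.5 × 0.26 = 18.07
  Leadership 80.5 × 0.18 = 14.49
  Communication 77.65 × 0.05 = 3.8825
  Technical skill 83.5 × 0.12 = 10.02
  Productivity 100 × 0.23 = 23
  Initiative 98 × 0.1 = 9.8
Sum = 85.0825
85.0825 is ≥ 64.5 and < 87 → Proficient

Proficient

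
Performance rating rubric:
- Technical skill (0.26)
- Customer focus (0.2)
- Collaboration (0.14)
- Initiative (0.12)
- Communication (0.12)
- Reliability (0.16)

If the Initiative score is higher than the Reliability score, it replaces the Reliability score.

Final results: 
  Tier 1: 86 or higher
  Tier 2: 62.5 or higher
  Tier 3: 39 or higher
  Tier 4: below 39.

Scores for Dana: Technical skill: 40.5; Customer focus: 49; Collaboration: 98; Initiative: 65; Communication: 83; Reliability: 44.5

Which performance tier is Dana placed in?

Initiative (65) > Reliability (44.5), so Reliability counts as 65.
Weighted total:
  Technical skill 40.5 × 0.26 = 10.53
  Customer focus 49 × 0.2 = 9.8
  Collaboration 98 × 0.14 = 13.72
  Initiative 65 × 0.12 = 7.8
  Communication 83 × 0.12 = 9.96
  Reliability 65 × 0.16 = 10.4
Sum = 62.21
62.21 is ≥ 39 and < 62.5 → Tier 3

Tier 3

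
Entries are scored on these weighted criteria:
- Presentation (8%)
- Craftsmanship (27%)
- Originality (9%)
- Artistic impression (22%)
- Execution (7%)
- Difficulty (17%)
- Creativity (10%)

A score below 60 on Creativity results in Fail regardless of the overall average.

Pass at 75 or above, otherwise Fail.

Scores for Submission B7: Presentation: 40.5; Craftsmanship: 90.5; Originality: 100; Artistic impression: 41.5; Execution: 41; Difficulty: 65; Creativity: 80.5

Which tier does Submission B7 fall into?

Fail

Creativity score 80.5 ≥ 60: minimum met.
Weighted total:
  Presentation 40.5 × 0.08 = 3.24
  Craftsmanship 90.5 × 0.27 = 24.435
  Originality 100 × 0.09 = 9
  Artistic impression 41.5 × 0.22 = 9.13
  Execution 41 × 0.07 = 2.87
  Difficulty 65 × 0.17 = 11.05
  Creativity 80.5 × 0.1 = 8.05
Sum = 67.775
67.775 < 75 → Fail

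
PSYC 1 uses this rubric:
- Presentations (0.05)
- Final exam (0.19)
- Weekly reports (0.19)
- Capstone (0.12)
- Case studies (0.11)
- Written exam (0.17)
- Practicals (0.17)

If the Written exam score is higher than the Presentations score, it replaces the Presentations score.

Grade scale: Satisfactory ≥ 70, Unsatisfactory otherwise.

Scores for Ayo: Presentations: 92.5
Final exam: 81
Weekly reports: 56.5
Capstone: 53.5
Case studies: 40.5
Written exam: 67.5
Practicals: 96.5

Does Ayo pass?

Unsatisfactory

Written exam (67.5) ≤ Presentations (92.5), so Presentations stays at 92.5.
Weighted total:
  Presentations 92.5 × 0.05 = 4.625
  Final exam 81 × 0.19 = 15.39
  Weekly reports 56.5 × 0.19 = 10.735
  Capstone 53.5 × 0.12 = 6.42
  Case studies 40.5 × 0.11 = 4.455
  Written exam 67.5 × 0.17 = 11.475
  Practicals 96.5 × 0.17 = 16.405
Sum = 69.505
69.505 < 70 → Unsatisfactory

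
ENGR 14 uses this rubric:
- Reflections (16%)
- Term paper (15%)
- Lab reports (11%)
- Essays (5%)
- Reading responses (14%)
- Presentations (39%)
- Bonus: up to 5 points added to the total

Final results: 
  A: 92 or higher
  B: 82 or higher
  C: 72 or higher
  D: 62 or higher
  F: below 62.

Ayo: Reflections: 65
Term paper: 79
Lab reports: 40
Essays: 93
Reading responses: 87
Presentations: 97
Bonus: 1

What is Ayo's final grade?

Weighted total:
  Reflections 65 × 0.16 = 10.4
  Term paper 79 × 0.15 = 11.85
  Lab reports 40 × 0.11 = 4.4
  Essays 93 × 0.05 = 4.65
  Reading responses 87 × 0.14 = 12.18
  Presentations 97 × 0.39 = 37.83
Sum = 81.31
Bonus: 81.31 + 1 = 82.31
82.31 is ≥ 82 and < 92 → B

B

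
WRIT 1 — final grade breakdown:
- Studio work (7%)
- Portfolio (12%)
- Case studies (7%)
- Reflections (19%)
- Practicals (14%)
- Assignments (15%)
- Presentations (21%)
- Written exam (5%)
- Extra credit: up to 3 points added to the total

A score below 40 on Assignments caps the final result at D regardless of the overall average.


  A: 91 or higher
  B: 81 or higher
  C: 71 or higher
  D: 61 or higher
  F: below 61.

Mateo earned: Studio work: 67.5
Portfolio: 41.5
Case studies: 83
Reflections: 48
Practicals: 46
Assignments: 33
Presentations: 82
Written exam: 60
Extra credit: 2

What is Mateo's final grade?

Assignments score 33 < 40: minimum not met.
Weighted total:
  Studio work 67.5 × 0.07 = 4.725
  Portfolio 41.5 × 0.12 = 4.98
  Case studies 83 × 0.07 = 5.81
  Reflections 48 × 0.19 = 9.12
  Practicals 46 × 0.14 = 6.44
  Assignments 33 × 0.15 = 4.95
  Presentations 82 × 0.21 = 17.22
  Written exam 60 × 0.05 = 3
Sum = 56.245
Extra credit: 56.245 + 2 = 58.245
58.245 would be F; cap at D applies → F.

F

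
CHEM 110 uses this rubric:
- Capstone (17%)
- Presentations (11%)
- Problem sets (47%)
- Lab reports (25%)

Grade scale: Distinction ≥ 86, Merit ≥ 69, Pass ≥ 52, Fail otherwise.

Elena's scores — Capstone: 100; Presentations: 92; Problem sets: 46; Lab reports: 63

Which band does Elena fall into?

Pass

Weighted total:
  Capstone 100 × 0.17 = 17
  Presentations 92 × 0.11 = 10.12
  Problem sets 46 × 0.47 = 21.62
  Lab reports 63 × 0.25 = 15.75
Sum = 64.49
64.49 is ≥ 52 and < 69 → Pass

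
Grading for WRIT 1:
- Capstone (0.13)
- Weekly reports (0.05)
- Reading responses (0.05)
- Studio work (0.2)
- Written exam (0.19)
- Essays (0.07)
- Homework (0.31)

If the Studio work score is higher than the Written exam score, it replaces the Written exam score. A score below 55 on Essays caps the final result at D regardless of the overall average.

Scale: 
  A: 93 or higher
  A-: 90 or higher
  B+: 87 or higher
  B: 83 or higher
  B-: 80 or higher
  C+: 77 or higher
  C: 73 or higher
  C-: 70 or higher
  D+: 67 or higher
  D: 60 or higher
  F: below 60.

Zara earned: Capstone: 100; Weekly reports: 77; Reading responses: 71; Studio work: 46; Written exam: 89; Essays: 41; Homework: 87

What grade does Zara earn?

Studio work (46) ≤ Written exam (89), so Written exam stays at 89.
Essays score 41 < 55: minimum not met.
Weighted total:
  Capstone 100 × 0.13 = 13
  Weekly reports 77 × 0.05 = 3.85
  Reading responses 71 × 0.05 = 3.55
  Studio work 46 × 0.2 = 9.2
  Written exam 89 × 0.19 = 16.91
  Essays 41 × 0.07 = 2.87
  Homework 87 × 0.31 = 26.97
Sum = 76.35
76.35 would be C; cap at D applies → D.

D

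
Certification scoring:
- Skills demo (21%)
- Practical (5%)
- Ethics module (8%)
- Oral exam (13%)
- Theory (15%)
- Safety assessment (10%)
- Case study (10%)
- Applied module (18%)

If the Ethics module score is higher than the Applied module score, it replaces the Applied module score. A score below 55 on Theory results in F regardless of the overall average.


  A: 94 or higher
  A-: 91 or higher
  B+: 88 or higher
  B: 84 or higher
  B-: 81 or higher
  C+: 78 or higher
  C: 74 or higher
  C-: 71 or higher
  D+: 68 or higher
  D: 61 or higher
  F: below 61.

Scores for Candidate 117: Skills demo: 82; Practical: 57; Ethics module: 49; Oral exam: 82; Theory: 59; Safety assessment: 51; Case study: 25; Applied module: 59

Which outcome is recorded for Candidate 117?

D

Ethics module (49) ≤ Applied module (59), so Applied module stays at 59.
Theory score 59 ≥ 55: minimum met.
Weighted total:
  Skills demo 82 × 0.21 = 17.22
  Practical 57 × 0.05 = 2.85
  Ethics module 49 × 0.08 = 3.92
  Oral exam 82 × 0.13 = 10.66
  Theory 59 × 0.15 = 8.85
  Safety assessment 51 × 0.1 = 5.1
  Case study 25 × 0.1 = 2.5
  Applied module 59 × 0.18 = 10.62
Sum = 61.72
61.72 is ≥ 61 and < 68 → D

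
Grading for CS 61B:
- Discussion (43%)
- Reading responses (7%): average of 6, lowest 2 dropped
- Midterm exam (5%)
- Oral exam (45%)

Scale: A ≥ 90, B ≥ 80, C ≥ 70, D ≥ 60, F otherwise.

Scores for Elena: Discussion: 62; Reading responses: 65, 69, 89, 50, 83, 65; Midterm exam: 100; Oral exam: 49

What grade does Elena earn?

Reading responses: drop 50, 65 → average of remaining 4 = 306/4 = 76.5
Weighted total:
  Discussion 62 × 0.43 = 26.66
  Reading responses 76.5 × 0.07 = 5.355
  Midterm exam 100 × 0.05 = 5
  Oral exam 49 × 0.45 = 22.05
Sum = 59.065
59.065 < 60 → F

F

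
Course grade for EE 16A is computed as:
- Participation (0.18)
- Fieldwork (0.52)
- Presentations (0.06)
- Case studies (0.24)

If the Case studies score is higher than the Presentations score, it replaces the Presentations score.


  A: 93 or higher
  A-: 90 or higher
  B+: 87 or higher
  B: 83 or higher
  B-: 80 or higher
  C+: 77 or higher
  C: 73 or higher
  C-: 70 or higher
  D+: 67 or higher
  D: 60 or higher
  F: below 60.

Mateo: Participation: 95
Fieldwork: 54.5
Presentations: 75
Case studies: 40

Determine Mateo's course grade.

F

Case studies (40) ≤ Presentations (75), so Presentations stays at 75.
Weighted total:
  Participation 95 × 0.18 = 17.1
  Fieldwork 54.5 × 0.52 = 28.34
  Presentations 75 × 0.06 = 4.5
  Case studies 40 × 0.24 = 9.6
Sum = 59.54
59.54 < 60 → F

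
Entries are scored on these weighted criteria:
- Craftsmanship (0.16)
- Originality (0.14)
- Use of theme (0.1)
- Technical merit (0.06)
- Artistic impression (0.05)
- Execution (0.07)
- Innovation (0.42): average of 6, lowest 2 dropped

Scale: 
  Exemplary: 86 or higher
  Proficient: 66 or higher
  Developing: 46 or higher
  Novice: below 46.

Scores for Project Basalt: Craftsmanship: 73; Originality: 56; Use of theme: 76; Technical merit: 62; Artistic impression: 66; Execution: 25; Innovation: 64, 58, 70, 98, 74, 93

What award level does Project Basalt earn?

Proficient

Innovation: drop 58, 64 → average of remaining 4 = 335/4 = 83.75
Weighted total:
  Craftsmanship 73 × 0.16 = 11.68
  Originality 56 × 0.14 = 7.84
  Use of theme 76 × 0.1 = 7.6
  Technical merit 62 × 0.06 = 3.72
  Artistic impression 66 × 0.05 = 3.3
  Execution 25 × 0.07 = 1.75
  Innovation 83.75 × 0.42 = 35.175
Sum = 71.065
71.065 is ≥ 66 and < 86 → Proficient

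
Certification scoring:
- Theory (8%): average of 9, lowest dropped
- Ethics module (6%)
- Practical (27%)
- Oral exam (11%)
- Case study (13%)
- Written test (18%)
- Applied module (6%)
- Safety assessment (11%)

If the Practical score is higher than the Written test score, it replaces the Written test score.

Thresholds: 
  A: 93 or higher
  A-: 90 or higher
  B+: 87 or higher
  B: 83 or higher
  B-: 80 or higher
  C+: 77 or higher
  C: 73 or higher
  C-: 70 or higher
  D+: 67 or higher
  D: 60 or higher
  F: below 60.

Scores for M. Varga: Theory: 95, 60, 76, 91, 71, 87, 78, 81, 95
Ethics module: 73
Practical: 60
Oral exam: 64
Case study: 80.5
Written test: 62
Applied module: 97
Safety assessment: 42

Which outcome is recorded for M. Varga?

Theory: drop 60 → average of remaining 8 = 674/8 = 84.25
Practical (60) ≤ Written test (62), so Written test stays at 62.
Weighted total:
  Theory 84.25 × 0.08 = 6.74
  Ethics module 73 × 0.06 = 4.38
  Practical 60 × 0.27 = 16.2
  Oral exam 64 × 0.11 = 7.04
  Case study 80.5 × 0.13 = 10.465
  Written test 62 × 0.18 = 11.16
  Applied module 97 × 0.06 = 5.82
  Safety assessment 42 × 0.11 = 4.62
Sum = 66.425
66.425 is ≥ 60 and < 67 → D

D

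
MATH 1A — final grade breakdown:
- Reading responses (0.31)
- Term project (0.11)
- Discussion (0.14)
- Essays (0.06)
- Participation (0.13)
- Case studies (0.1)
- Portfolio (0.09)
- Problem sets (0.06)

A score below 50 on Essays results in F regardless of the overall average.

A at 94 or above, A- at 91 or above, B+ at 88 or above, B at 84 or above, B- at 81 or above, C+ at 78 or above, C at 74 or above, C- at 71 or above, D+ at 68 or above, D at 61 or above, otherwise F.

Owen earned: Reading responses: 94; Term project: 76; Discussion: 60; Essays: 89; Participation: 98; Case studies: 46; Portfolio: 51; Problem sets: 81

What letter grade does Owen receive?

C+

Essays score 89 ≥ 50: minimum met.
Weighted total:
  Reading responses 94 × 0.31 = 29.14
  Term project 76 × 0.11 = 8.36
  Discussion 60 × 0.14 = 8.4
  Essays 89 × 0.06 = 5.34
  Participation 98 × 0.13 = 12.74
  Case studies 46 × 0.1 = 4.6
  Portfolio 51 × 0.09 = 4.59
  Problem sets 81 × 0.06 = 4.86
Sum = 78.03
78.03 is ≥ 78 and < 81 → C+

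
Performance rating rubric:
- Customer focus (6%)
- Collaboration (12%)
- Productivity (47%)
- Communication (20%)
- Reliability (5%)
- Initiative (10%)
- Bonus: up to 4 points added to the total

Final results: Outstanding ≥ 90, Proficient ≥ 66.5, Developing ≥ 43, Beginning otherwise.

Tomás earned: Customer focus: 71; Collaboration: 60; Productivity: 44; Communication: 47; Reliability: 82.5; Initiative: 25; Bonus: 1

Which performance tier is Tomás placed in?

Weighted total:
  Customer focus 71 × 0.06 = 4.26
  Collaboration 60 × 0.12 = 7.2
  Productivity 44 × 0.47 = 20.68
  Communication 47 × 0.2 = 9.4
  Reliability 82.5 × 0.05 = 4.125
  Initiative 25 × 0.1 = 2.5
Sum = 48.165
Bonus: 48.165 + 1 = 49.165
49.165 is ≥ 43 and < 66.5 → Developing

Developing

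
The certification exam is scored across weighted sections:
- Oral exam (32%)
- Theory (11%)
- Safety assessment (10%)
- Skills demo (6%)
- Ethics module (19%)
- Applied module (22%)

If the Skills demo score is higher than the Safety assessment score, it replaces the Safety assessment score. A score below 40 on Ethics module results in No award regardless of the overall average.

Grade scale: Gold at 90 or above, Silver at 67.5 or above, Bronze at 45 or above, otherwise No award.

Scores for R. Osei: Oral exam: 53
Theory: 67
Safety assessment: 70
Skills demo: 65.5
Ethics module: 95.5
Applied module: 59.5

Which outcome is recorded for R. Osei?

Bronze

Skills demo (65.5) ≤ Safety assessment (70), so Safety assessment stays at 70.
Ethics module score 95.5 ≥ 40: minimum met.
Weighted total:
  Oral exam 53 × 0.32 = 16.96
  Theory 67 × 0.11 = 7.37
  Safety assessment 70 × 0.1 = 7
  Skills demo 65.5 × 0.06 = 3.93
  Ethics module 95.5 × 0.19 = 18.145
  Applied module 59.5 × 0.22 = 13.09
Sum = 66.495
66.495 is ≥ 45 and < 67.5 → Bronze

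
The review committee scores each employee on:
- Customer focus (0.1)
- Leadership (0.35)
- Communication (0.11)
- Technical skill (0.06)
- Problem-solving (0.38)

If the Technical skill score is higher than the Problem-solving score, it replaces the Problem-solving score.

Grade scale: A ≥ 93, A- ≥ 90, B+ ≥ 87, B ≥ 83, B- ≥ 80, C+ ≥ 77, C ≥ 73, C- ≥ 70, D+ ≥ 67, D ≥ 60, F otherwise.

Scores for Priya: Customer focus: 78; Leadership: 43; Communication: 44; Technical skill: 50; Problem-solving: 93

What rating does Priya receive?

D

Technical skill (50) ≤ Problem-solving (93), so Problem-solving stays at 93.
Weighted total:
  Customer focus 78 × 0.1 = 7.8
  Leadership 43 × 0.35 = 15.05
  Communication 44 × 0.11 = 4.84
  Technical skill 50 × 0.06 = 3
  Problem-solving 93 × 0.38 = 35.34
Sum = 66.03
66.03 is ≥ 60 and < 67 → D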